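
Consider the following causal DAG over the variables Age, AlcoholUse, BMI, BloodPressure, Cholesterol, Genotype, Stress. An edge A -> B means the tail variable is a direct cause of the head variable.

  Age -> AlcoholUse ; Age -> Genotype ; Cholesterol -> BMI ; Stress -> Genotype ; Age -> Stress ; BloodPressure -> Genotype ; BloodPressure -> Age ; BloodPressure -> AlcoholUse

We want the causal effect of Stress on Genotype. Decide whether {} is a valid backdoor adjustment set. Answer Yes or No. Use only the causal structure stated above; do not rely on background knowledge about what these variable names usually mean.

No

Backdoor paths from Stress to Genotype (paths whose first edge points into Stress):
  P1: Stress <- Age <- BloodPressure -> Genotype
  P2: Stress <- Age -> Genotype
  P3: Stress <- Age -> AlcoholUse <- BloodPressure -> Genotype
Condition 1 (no descendant of Stress in the set): holds — descendants of Stress are {Genotype}; none are in {}.
Condition 2 (every backdoor path blocked by {}):
  P1: open — no interior node is in the conditioning set.
  P2: open — no interior node is in the conditioning set.
  P3: blocked at collider AlcoholUse (neither it nor any descendant is in the conditioning set).
{} does not satisfy the backdoor criterion.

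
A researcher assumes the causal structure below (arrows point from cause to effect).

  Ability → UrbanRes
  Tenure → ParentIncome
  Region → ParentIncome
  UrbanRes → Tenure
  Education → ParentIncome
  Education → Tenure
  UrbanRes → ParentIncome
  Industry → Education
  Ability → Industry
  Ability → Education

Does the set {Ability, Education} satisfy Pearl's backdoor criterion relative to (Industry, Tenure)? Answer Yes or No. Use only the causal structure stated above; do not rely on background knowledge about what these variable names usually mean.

Backdoor paths from Industry to Tenure (paths whose first edge points into Industry):
  P1: Industry <- Ability -> Education -> Tenure
  P2: Industry <- Ability -> Education -> ParentIncome <- UrbanRes -> Tenure
  P3: Industry <- Ability -> Education -> ParentIncome <- Tenure
  P4: Industry <- Ability -> UrbanRes -> Tenure
  P5: Industry <- Ability -> UrbanRes -> ParentIncome <- Education -> Tenure
  P6: Industry <- Ability -> UrbanRes -> ParentIncome <- Tenure
Condition 1 (no descendant of Industry in the set): FAILS — Education is a descendant of Industry.
Condition 2 (every backdoor path blocked by {Ability, Education}):
  P1: blocked at fork node Ability ∈ conditioning set.
  P2: blocked at fork node Ability ∈ conditioning set.
  P3: blocked at fork node Ability ∈ conditioning set.
  P4: blocked at fork node Ability ∈ conditioning set.
  P5: blocked at fork node Ability ∈ conditioning set.
  P6: blocked at fork node Ability ∈ conditioning set.
{Ability, Education} does not satisfy the backdoor criterion.

No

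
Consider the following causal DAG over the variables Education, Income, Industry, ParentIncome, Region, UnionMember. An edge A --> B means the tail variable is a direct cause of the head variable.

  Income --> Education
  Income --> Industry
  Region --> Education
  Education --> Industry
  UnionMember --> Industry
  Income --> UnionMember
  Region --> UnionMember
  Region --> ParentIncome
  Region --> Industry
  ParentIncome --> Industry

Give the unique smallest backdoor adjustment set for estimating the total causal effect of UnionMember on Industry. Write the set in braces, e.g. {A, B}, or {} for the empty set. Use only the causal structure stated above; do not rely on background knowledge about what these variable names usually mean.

{Income, Region}

Variables eligible for adjustment (non-descendants of UnionMember, excluding UnionMember and Industry): {Education, Income, ParentIncome, Region}.
Backdoor paths from UnionMember to Industry:
  P1: UnionMember <- Income -> Education <- Region -> ParentIncome -> Industry
  P2: UnionMember <- Income -> Education <- Region -> Industry
  P3: UnionMember <- Income -> Education -> Industry
  P4: UnionMember <- Income -> Industry
  P5: UnionMember <- Region -> ParentIncome -> Industry
  P6: UnionMember <- Region -> Education <- Income -> Industry
  P7: UnionMember <- Region -> Education -> Industry
  P8: UnionMember <- Region -> Industry
The empty set is not sufficient: P3 (UnionMember <- Income -> Education -> Industry) has no collider blocking it and no conditioned non-collider, so it is open.
Try {Income, Region}:
  P1: blocked at fork node Income ∈ conditioning set.
  P2: blocked at fork node Income ∈ conditioning set.
  P3: blocked at fork node Income ∈ conditioning set.
  P4: blocked at fork node Income ∈ conditioning set.
  P5: blocked at fork node Region ∈ conditioning set.
  P6: blocked at fork node Region ∈ conditioning set.
  P7: blocked at fork node Region ∈ conditioning set.
  P8: blocked at fork node Region ∈ conditioning set.
{Income, Region} contains no descendant of UnionMember and blocks every backdoor path.
Every element of {Income, Region} is needed (dropping Income leaves P3 open; dropping Region leaves P5 open), so no proper subset is valid.
Among all size-2 subsets of the eligible variables, only {Income, Region} blocks every backdoor path, so it is the unique smallest valid adjustment set.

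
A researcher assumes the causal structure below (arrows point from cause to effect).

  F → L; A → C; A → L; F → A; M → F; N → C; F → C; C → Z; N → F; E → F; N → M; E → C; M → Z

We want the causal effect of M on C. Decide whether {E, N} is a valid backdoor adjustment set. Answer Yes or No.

Yes

Backdoor paths from M to C (paths whose first edge points into M):
  P1: M <- N -> F <- E -> C
  P2: M <- N -> F -> A -> C
  P3: M <- N -> F -> C
  P4: M <- N -> F -> L <- A -> C
  P5: M <- N -> C
Condition 1 (no descendant of M in the set): holds — descendants of M are {A, C, F, L, Z}; none are in {E, N}.
Condition 2 (every backdoor path blocked by {E, N}):
  P1: blocked at fork node N ∈ conditioning set.
  P2: blocked at fork node N ∈ conditioning set.
  P3: blocked at fork node N ∈ conditioning set.
  P4: blocked at fork node N ∈ conditioning set.
  P5: blocked at fork node N ∈ conditioning set.
{E, N} satisfies the backdoor criterion.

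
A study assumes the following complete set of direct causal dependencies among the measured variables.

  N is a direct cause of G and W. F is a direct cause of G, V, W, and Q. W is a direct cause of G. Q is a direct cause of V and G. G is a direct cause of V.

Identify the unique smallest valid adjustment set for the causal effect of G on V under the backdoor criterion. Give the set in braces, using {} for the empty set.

Variables eligible for adjustment (non-descendants of G, excluding G and V): {F, N, Q, W}.
Backdoor paths from G to V:
  P1: G <- N -> W <- F -> Q -> V
  P2: G <- N -> W <- F -> V
  P3: G <- F -> Q -> V
  P4: G <- F -> V
  P5: G <- Q <- F -> V
  P6: G <- Q -> V
  P7: G <- W <- F -> Q -> V
  P8: G <- W <- F -> V
The empty set is not sufficient: P3 (G <- F -> Q -> V) has no collider blocking it and no conditioned non-collider, so it is open.
Try {F, Q}:
  P1: blocked at collider W (neither it nor any descendant is in the conditioning set).
  P2: blocked at collider W (neither it nor any descendant is in the conditioning set).
  P3: blocked at fork node F ∈ conditioning set.
  P4: blocked at fork node F ∈ conditioning set.
  P5: blocked at chain node Q ∈ conditioning set.
  P6: blocked at fork node Q ∈ conditioning set.
  P7: blocked at fork node F ∈ conditioning set.
  P8: blocked at fork node F ∈ conditioning set.
{F, Q} contains no descendant of G and blocks every backdoor path.
Every element of {F, Q} is needed (dropping F leaves P4 open; dropping Q leaves P6 open), so no proper subset is valid.
Among all size-2 subsets of the eligible variables, only {F, Q} blocks every backdoor path, so it is the unique smallest valid adjustment set.

{F, Q}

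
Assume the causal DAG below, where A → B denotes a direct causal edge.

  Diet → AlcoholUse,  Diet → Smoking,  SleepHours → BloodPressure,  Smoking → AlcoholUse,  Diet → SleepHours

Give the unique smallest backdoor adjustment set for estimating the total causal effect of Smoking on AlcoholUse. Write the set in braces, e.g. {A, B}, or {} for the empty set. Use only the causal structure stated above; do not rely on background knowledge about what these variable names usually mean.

{Diet}

Variables eligible for adjustment (non-descendants of Smoking, excluding Smoking and AlcoholUse): {BloodPressure, Diet, SleepHours}.
Backdoor paths from Smoking to AlcoholUse:
  P1: Smoking <- Diet -> AlcoholUse
The empty set is not sufficient: P1 (Smoking <- Diet -> AlcoholUse) has no collider blocking it and no conditioned non-collider, so it is open.
Try {Diet}:
  P1: blocked at fork node Diet ∈ conditioning set.
{Diet} contains no descendant of Smoking and blocks every backdoor path.
No other singleton works — e.g. {SleepHours} leaves P1 open — so {Diet} is the unique smallest valid adjustment set.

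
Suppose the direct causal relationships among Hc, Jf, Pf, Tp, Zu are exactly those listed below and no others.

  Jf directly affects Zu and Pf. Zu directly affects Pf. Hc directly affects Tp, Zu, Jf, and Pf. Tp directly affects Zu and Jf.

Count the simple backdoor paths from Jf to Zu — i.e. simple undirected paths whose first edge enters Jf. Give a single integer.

6

A backdoor path from Jf to Zu is any simple undirected path whose first edge points into Jf (i.e. leaves Jf via a parent).
Parents of Jf: {Hc, Tp}.
Enumerating:
  P1: Jf <- Hc -> Tp -> Zu
  P2: Jf <- Hc -> Zu
  P3: Jf <- Hc -> Pf <- Zu
  P4: Jf <- Tp <- Hc -> Zu
  P5: Jf <- Tp <- Hc -> Pf <- Zu
  P6: Jf <- Tp -> Zu
That exhausts the simple backdoor paths. Count: 6.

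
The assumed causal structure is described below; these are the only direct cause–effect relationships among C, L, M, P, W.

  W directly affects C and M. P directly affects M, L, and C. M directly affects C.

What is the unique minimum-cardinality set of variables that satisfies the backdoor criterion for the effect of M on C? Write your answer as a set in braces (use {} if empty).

{P, W}

Variables eligible for adjustment (non-descendants of M, excluding M and C): {L, P, W}.
Backdoor paths from M to C:
  P1: M <- W -> C
  P2: M <- P -> C
The empty set is not sufficient: P1 (M <- W -> C) has no collider blocking it and no conditioned non-collider, so it is open.
Try {P, W}:
  P1: blocked at fork node W ∈ conditioning set.
  P2: blocked at fork node P ∈ conditioning set.
{P, W} contains no descendant of M and blocks every backdoor path.
Every element of {P, W} is needed (dropping P leaves P2 open; dropping W leaves P1 open), so no proper subset is valid.
Among all size-2 subsets of the eligible variables, only {P, W} blocks every backdoor path, so it is the unique smallest valid adjustment set.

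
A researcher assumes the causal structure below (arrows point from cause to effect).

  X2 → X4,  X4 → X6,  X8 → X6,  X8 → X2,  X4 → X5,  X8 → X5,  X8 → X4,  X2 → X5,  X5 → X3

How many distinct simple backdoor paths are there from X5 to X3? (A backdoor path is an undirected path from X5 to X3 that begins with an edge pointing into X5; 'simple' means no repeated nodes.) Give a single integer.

0

A backdoor path from X5 to X3 is any simple undirected path whose first edge points into X5 (i.e. leaves X5 via a parent).
Parents of X5: {X2, X4, X8}.
No simple path from any parent of X5 reaches X3 without revisiting X5, so there are no backdoor paths.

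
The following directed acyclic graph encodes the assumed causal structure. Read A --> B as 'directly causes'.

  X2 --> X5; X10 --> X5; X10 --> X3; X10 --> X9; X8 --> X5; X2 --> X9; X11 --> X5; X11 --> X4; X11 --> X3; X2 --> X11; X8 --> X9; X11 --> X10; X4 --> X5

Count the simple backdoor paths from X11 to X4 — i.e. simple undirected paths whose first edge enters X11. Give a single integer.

A backdoor path from X11 to X4 is any simple undirected path whose first edge points into X11 (i.e. leaves X11 via a parent).
Parents of X11: {X2}.
Enumerating:
  P1: X11 <- X2 -> X5 <- X4
  P2: X11 <- X2 -> X9 <- X8 -> X5 <- X4
  P3: X11 <- X2 -> X9 <- X10 -> X5 <- X4
That exhausts the simple backdoor paths. Count: 3.

3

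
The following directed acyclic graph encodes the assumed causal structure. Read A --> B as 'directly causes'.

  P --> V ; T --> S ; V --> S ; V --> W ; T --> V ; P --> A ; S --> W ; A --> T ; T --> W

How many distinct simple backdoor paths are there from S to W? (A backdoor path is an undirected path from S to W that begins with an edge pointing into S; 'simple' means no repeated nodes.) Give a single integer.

A backdoor path from S to W is any simple undirected path whose first edge points into S (i.e. leaves S via a parent).
Parents of S: {T, V}.
Enumerating:
  P1: S <- T <- A <- P -> V -> W
  P2: S <- T -> V -> W
  P3: S <- T -> W
  P4: S <- V <- P -> A -> T -> W
  P5: S <- V <- T -> W
  P6: S <- V -> W
That exhausts the simple backdoor paths. Count: 6.

6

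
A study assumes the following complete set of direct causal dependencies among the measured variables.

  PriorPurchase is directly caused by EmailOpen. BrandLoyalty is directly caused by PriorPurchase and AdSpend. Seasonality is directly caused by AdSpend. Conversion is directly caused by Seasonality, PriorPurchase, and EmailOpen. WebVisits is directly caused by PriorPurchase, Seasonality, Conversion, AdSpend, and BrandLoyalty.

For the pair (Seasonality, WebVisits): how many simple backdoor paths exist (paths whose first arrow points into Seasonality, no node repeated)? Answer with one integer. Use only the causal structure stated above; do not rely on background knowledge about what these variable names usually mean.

A backdoor path from Seasonality to WebVisits is any simple undirected path whose first edge points into Seasonality (i.e. leaves Seasonality via a parent).
Parents of Seasonality: {AdSpend}.
Enumerating:
  P1: Seasonality <- AdSpend -> BrandLoyalty <- PriorPurchase <- EmailOpen -> Conversion -> WebVisits
  P2: Seasonality <- AdSpend -> BrandLoyalty <- PriorPurchase -> Conversion -> WebVisits
  P3: Seasonality <- AdSpend -> BrandLoyalty <- PriorPurchase -> WebVisits
  P4: Seasonality <- AdSpend -> BrandLoyalty -> WebVisits
  P5: Seasonality <- AdSpend -> WebVisits
That exhausts the simple backdoor paths. Count: 5.

5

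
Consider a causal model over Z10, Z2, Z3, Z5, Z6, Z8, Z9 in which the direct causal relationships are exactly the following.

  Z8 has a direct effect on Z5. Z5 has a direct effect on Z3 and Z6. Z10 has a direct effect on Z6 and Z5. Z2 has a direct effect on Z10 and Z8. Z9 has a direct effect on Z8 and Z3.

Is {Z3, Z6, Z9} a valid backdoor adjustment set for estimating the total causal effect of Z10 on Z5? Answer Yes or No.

No

Backdoor paths from Z10 to Z5 (paths whose first edge points into Z10):
  P1: Z10 <- Z2 -> Z8 <- Z9 -> Z3 <- Z5
  P2: Z10 <- Z2 -> Z8 -> Z5
Condition 1 (no descendant of Z10 in the set): FAILS — Z3 and Z6 are descendants of Z10.
Condition 2 (every backdoor path blocked by {Z3, Z6, Z9}):
  P1: blocked at fork node Z9 ∈ conditioning set.
  P2: open — no interior node is in the conditioning set.
{Z3, Z6, Z9} does not satisfy the backdoor criterion.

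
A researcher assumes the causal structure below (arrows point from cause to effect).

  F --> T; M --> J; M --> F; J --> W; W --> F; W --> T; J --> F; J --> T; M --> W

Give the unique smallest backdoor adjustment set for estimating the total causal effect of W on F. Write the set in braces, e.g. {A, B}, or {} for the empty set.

Variables eligible for adjustment (non-descendants of W, excluding W and F): {J, M}.
Backdoor paths from W to F:
  P1: W <- M -> J -> F
  P2: W <- M -> J -> T <- F
  P3: W <- M -> F
  P4: W <- J <- M -> F
  P5: W <- J -> F
  P6: W <- J -> T <- F
The empty set is not sufficient: P1 (W <- M -> J -> F) has no collider blocking it and no conditioned non-collider, so it is open.
Try {J, M}:
  P1: blocked at fork node M ∈ conditioning set.
  P2: blocked at fork node M ∈ conditioning set.
  P3: blocked at fork node M ∈ conditioning set.
  P4: blocked at chain node J ∈ conditioning set.
  P5: blocked at fork node J ∈ conditioning set.
  P6: blocked at fork node J ∈ conditioning set.
{J, M} contains no descendant of W and blocks every backdoor path.
Every element of {J, M} is needed (dropping J leaves P5 open; dropping M leaves P3 open), so no proper subset is valid.
Among all size-2 subsets of the eligible variables, only {J, M} blocks every backdoor path, so it is the unique smallest valid adjustment set.

{J, M}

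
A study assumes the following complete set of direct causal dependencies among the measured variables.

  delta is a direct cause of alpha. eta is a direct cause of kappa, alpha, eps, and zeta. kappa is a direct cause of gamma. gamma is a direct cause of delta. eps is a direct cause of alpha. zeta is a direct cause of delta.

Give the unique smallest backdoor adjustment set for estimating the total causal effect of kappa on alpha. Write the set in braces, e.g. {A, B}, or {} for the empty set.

{eta}

Variables eligible for adjustment (non-descendants of kappa, excluding kappa and alpha): {eps, eta, zeta}.
Backdoor paths from kappa to alpha:
  P1: kappa <- eta -> zeta -> delta -> alpha
  P2: kappa <- eta -> eps -> alpha
  P3: kappa <- eta -> alpha
The empty set is not sufficient: P1 (kappa <- eta -> zeta -> delta -> alpha) has no collider blocking it and no conditioned non-collider, so it is open.
Try {eta}:
  P1: blocked at fork node eta ∈ conditioning set.
  P2: blocked at fork node eta ∈ conditioning set.
  P3: blocked at fork node eta ∈ conditioning set.
{eta} contains no descendant of kappa and blocks every backdoor path.
No other singleton works — e.g. {zeta} leaves P2 open — so {eta} is the unique smallest valid adjustment set.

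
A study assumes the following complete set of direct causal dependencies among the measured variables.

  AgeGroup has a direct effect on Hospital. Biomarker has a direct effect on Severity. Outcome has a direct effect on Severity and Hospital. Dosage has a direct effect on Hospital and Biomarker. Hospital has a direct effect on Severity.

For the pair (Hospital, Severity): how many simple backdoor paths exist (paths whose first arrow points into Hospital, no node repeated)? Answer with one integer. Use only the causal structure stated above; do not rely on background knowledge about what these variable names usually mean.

2

A backdoor path from Hospital to Severity is any simple undirected path whose first edge points into Hospital (i.e. leaves Hospital via a parent).
Parents of Hospital: {AgeGroup, Dosage, Outcome}.
Enumerating:
  P1: Hospital <- Dosage -> Biomarker -> Severity
  P2: Hospital <- Outcome -> Severity
That exhausts the simple backdoor paths. Count: 2.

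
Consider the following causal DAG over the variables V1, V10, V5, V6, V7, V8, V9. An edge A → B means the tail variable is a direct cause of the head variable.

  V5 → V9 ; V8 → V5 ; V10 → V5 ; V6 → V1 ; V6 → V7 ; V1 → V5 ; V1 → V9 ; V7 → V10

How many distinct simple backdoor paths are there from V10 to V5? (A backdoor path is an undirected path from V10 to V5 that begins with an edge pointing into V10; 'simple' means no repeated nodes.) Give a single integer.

2

A backdoor path from V10 to V5 is any simple undirected path whose first edge points into V10 (i.e. leaves V10 via a parent).
Parents of V10: {V7}.
Enumerating:
  P1: V10 <- V7 <- V6 -> V1 -> V5
  P2: V10 <- V7 <- V6 -> V1 -> V9 <- V5
That exhausts the simple backdoor paths. Count: 2.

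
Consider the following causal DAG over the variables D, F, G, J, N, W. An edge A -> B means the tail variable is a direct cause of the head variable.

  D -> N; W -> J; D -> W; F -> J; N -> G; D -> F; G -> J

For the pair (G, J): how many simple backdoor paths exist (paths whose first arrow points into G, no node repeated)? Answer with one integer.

A backdoor path from G to J is any simple undirected path whose first edge points into G (i.e. leaves G via a parent).
Parents of G: {N}.
Enumerating:
  P1: G <- N <- D -> W -> J
  P2: G <- N <- D -> F -> J
That exhausts the simple backdoor paths. Count: 2.

2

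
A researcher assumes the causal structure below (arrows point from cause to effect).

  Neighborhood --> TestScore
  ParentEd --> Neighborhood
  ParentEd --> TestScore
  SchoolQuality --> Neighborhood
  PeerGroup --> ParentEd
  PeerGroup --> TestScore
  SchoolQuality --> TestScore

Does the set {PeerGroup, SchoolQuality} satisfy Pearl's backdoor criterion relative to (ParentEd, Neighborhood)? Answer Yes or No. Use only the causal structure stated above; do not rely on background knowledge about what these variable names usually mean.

Yes

Backdoor paths from ParentEd to Neighborhood (paths whose first edge points into ParentEd):
  P1: ParentEd <- PeerGroup -> TestScore <- SchoolQuality -> Neighborhood
  P2: ParentEd <- PeerGroup -> TestScore <- Neighborhood
Condition 1 (no descendant of ParentEd in the set): holds — descendants of ParentEd are {Neighborhood, TestScore}; none are in {PeerGroup, SchoolQuality}.
Condition 2 (every backdoor path blocked by {PeerGroup, SchoolQuality}):
  P1: blocked at fork node PeerGroup ∈ conditioning set.
  P2: blocked at fork node PeerGroup ∈ conditioning set.
{PeerGroup, SchoolQuality} satisfies the backdoor criterion.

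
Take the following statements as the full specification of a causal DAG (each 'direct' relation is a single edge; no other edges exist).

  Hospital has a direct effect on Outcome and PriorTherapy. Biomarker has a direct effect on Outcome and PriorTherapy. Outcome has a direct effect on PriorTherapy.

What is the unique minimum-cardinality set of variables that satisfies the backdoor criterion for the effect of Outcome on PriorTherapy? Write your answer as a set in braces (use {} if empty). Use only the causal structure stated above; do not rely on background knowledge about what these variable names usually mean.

{Biomarker, Hospital}

Variables eligible for adjustment (non-descendants of Outcome, excluding Outcome and PriorTherapy): {Biomarker, Hospital}.
Backdoor paths from Outcome to PriorTherapy:
  P1: Outcome <- Biomarker -> PriorTherapy
  P2: Outcome <- Hospital -> PriorTherapy
The empty set is not sufficient: P1 (Outcome <- Biomarker -> PriorTherapy) has no collider blocking it and no conditioned non-collider, so it is open.
Try {Biomarker, Hospital}:
  P1: blocked at fork node Biomarker ∈ conditioning set.
  P2: blocked at fork node Hospital ∈ conditioning set.
{Biomarker, Hospital} contains no descendant of Outcome and blocks every backdoor path.
Every element of {Biomarker, Hospital} is needed (dropping Biomarker leaves P1 open; dropping Hospital leaves P2 open), so no proper subset is valid.
Among all size-2 subsets of the eligible variables, only {Biomarker, Hospital} blocks every backdoor path, so it is the unique smallest valid adjustment set.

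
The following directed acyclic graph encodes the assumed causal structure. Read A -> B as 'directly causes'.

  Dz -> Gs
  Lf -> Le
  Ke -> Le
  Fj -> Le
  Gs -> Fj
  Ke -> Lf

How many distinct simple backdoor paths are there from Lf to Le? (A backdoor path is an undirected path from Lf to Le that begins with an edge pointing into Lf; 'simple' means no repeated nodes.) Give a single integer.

1

A backdoor path from Lf to Le is any simple undirected path whose first edge points into Lf (i.e. leaves Lf via a parent).
Parents of Lf: {Ke}.
Enumerating:
  P1: Lf <- Ke -> Le
That exhausts the simple backdoor paths. Count: 1.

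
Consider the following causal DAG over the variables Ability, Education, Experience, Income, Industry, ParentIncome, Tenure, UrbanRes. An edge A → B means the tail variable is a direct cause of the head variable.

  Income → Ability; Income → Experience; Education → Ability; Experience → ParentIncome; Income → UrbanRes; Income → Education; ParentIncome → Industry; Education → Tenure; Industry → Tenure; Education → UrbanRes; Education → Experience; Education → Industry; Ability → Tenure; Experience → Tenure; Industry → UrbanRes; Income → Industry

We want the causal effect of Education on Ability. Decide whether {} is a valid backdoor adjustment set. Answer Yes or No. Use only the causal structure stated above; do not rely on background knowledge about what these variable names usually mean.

Backdoor paths from Education to Ability (paths whose first edge points into Education):
  P1: Education <- Income -> Ability
  P2: Education <- Income -> Experience -> ParentIncome -> Industry -> Tenure <- Ability
  P3: Education <- Income -> Experience -> Tenure <- Ability
  P4: Education <- Income -> Industry <- ParentIncome <- Experience -> Tenure <- Ability
  P5: Education <- Income -> Industry -> Tenure <- Ability
  P6: Education <- Income -> UrbanRes <- Industry <- ParentIncome <- Experience -> Tenure <- Ability
  P7: Education <- Income -> UrbanRes <- Industry -> Tenure <- Ability
Condition 1 (no descendant of Education in the set): holds — descendants of Education are {Ability, Experience, Industry, ParentIncome, Tenure, UrbanRes}; none are in {}.
Condition 2 (every backdoor path blocked by {}):
  P1: open — no interior node is in the conditioning set.
  P2: blocked at collider Tenure (neither it nor any descendant is in the conditioning set).
  P3: blocked at collider Tenure (neither it nor any descendant is in the conditioning set).
  P4: blocked at collider Industry (neither it nor any descendant is in the conditioning set).
  P5: blocked at collider Tenure (neither it nor any descendant is in the conditioning set).
  P6: blocked at collider UrbanRes (neither it nor any descendant is in the conditioning set).
  P7: blocked at collider UrbanRes (neither it nor any descendant is in the conditioning set).
{} does not satisfy the backdoor criterion.

No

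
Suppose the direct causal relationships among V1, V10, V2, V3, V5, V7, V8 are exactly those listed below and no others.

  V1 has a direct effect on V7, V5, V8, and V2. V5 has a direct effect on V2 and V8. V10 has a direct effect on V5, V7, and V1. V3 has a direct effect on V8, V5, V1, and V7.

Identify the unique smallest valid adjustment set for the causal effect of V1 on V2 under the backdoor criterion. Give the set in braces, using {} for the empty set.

{V10, V3}

Variables eligible for adjustment (non-descendants of V1, excluding V1 and V2): {V10, V3}.
Backdoor paths from V1 to V2:
  P1: V1 <- V3 -> V5 -> V2
  P2: V1 <- V3 -> V8 <- V5 -> V2
  P3: V1 <- V3 -> V7 <- V10 -> V5 -> V2
  P4: V1 <- V10 -> V5 -> V2
  P5: V1 <- V10 -> V7 <- V3 -> V5 -> V2
  P6: V1 <- V10 -> V7 <- V3 -> V8 <- V5 -> V2
The empty set is not sufficient: P1 (V1 <- V3 -> V5 -> V2) has no collider blocking it and no conditioned non-collider, so it is open.
Try {V10, V3}:
  P1: blocked at fork node V3 ∈ conditioning set.
  P2: blocked at fork node V3 ∈ conditioning set.
  P3: blocked at fork node V3 ∈ conditioning set.
  P4: blocked at fork node V10 ∈ conditioning set.
  P5: blocked at fork node V10 ∈ conditioning set.
  P6: blocked at fork node V10 ∈ conditioning set.
{V10, V3} contains no descendant of V1 and blocks every backdoor path.
Every element of {V10, V3} is needed (dropping V10 leaves P4 open; dropping V3 leaves P1 open), so no proper subset is valid.
Among all size-2 subsets of the eligible variables, only {V10, V3} blocks every backdoor path, so it is the unique smallest valid adjustment set.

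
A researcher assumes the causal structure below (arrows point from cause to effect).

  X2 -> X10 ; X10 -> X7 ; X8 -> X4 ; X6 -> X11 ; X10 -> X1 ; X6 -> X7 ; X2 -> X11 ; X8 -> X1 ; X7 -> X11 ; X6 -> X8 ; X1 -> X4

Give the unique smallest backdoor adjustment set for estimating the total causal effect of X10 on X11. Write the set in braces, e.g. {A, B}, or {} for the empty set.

{X2}

Variables eligible for adjustment (non-descendants of X10, excluding X10 and X11): {X2, X6, X8}.
Backdoor paths from X10 to X11:
  P1: X10 <- X2 -> X11
The empty set is not sufficient: P1 (X10 <- X2 -> X11) has no collider blocking it and no conditioned non-collider, so it is open.
Try {X2}:
  P1: blocked at fork node X2 ∈ conditioning set.
{X2} contains no descendant of X10 and blocks every backdoor path.
No other singleton works — e.g. {X6} leaves P1 open — so {X2} is the unique smallest valid adjustment set.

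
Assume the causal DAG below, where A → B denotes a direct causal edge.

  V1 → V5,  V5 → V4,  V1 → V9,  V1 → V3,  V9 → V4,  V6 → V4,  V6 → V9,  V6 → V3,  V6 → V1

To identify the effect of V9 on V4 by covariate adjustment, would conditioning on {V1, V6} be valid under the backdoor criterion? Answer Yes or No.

Backdoor paths from V9 to V4 (paths whose first edge points into V9):
  P1: V9 <- V6 -> V1 -> V5 -> V4
  P2: V9 <- V6 -> V4
  P3: V9 <- V6 -> V3 <- V1 -> V5 -> V4
  P4: V9 <- V1 <- V6 -> V4
  P5: V9 <- V1 -> V5 -> V4
  P6: V9 <- V1 -> V3 <- V6 -> V4
Condition 1 (no descendant of V9 in the set): holds — descendants of V9 are {V4}; none are in {V1, V6}.
Condition 2 (every backdoor path blocked by {V1, V6}):
  P1: blocked at fork node V6 ∈ conditioning set.
  P2: blocked at fork node V6 ∈ conditioning set.
  P3: blocked at fork node V6 ∈ conditioning set.
  P4: blocked at chain node V1 ∈ conditioning set.
  P5: blocked at fork node V1 ∈ conditioning set.
  P6: blocked at fork node V1 ∈ conditioning set.
{V1, V6} satisfies the backdoor criterion.

Yes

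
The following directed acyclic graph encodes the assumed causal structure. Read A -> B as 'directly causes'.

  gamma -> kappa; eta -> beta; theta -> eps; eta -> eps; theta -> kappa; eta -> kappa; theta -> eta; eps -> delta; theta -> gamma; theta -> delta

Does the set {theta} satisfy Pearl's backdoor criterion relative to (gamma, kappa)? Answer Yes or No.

Backdoor paths from gamma to kappa (paths whose first edge points into gamma):
  P1: gamma <- theta -> eta -> kappa
  P2: gamma <- theta -> eps <- eta -> kappa
  P3: gamma <- theta -> kappa
  P4: gamma <- theta -> delta <- eps <- eta -> kappa
Condition 1 (no descendant of gamma in the set): holds — descendants of gamma are {kappa}; none are in {theta}.
Condition 2 (every backdoor path blocked by {theta}):
  P1: blocked at fork node theta ∈ conditioning set.
  P2: blocked at fork node theta ∈ conditioning set.
  P3: blocked at fork node theta ∈ conditioning set.
  P4: blocked at fork node theta ∈ conditioning set.
{theta} satisfies the backdoor criterion.

Yes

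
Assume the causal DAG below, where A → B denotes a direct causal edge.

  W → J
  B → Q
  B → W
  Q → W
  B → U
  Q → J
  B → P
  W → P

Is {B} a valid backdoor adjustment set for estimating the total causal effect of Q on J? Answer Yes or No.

Yes

Backdoor paths from Q to J (paths whose first edge points into Q):
  P1: Q <- B -> W -> J
  P2: Q <- B -> P <- W -> J
Condition 1 (no descendant of Q in the set): holds — descendants of Q are {J, P, W}; none are in {B}.
Condition 2 (every backdoor path blocked by {B}):
  P1: blocked at fork node B ∈ conditioning set.
  P2: blocked at fork node B ∈ conditioning set.
{B} satisfies the backdoor criterion.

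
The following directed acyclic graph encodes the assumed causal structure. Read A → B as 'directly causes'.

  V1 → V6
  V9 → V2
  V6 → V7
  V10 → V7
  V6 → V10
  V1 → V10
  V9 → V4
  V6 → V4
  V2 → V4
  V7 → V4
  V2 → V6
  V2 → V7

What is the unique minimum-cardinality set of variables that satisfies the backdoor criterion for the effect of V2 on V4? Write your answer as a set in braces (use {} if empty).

Variables eligible for adjustment (non-descendants of V2, excluding V2 and V4): {V1, V9}.
Backdoor paths from V2 to V4:
  P1: V2 <- V9 -> V4
The empty set is not sufficient: P1 (V2 <- V9 -> V4) has no collider blocking it and no conditioned non-collider, so it is open.
Try {V9}:
  P1: blocked at fork node V9 ∈ conditioning set.
{V9} contains no descendant of V2 and blocks every backdoor path.
No other singleton works — e.g. {V1} leaves P1 open — so {V9} is the unique smallest valid adjustment set.

{V9}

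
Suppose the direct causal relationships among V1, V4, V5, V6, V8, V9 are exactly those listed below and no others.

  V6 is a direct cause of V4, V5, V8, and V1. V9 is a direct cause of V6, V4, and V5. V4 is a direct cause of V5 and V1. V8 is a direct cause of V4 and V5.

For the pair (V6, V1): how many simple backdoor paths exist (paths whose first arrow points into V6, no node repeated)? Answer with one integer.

3

A backdoor path from V6 to V1 is any simple undirected path whose first edge points into V6 (i.e. leaves V6 via a parent).
Parents of V6: {V9}.
Enumerating:
  P1: V6 <- V9 -> V4 -> V1
  P2: V6 <- V9 -> V5 <- V8 -> V4 -> V1
  P3: V6 <- V9 -> V5 <- V4 -> V1
That exhausts the simple backdoor paths. Count: 3.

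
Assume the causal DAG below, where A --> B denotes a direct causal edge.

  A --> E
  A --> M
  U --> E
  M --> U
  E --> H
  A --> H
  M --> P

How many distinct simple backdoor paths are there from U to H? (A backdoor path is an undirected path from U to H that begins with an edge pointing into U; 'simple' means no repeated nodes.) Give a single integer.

A backdoor path from U to H is any simple undirected path whose first edge points into U (i.e. leaves U via a parent).
Parents of U: {M}.
Enumerating:
  P1: U <- M <- A -> E -> H
  P2: U <- M <- A -> H
That exhausts the simple backdoor paths. Count: 2.

2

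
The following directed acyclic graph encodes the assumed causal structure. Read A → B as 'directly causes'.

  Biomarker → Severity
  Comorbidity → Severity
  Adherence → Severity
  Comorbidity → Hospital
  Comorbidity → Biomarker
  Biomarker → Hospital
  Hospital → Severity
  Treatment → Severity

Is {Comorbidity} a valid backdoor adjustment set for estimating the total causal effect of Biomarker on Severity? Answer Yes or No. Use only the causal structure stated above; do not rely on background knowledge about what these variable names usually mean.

Yes

Backdoor paths from Biomarker to Severity (paths whose first edge points into Biomarker):
  P1: Biomarker <- Comorbidity -> Hospital -> Severity
  P2: Biomarker <- Comorbidity -> Severity
Condition 1 (no descendant of Biomarker in the set): holds — descendants of Biomarker are {Hospital, Severity}; none are in {Comorbidity}.
Condition 2 (every backdoor path blocked by {Comorbidity}):
  P1: blocked at fork node Comorbidity ∈ conditioning set.
  P2: blocked at fork node Comorbidity ∈ conditioning set.
{Comorbidity} satisfies the backdoor criterion.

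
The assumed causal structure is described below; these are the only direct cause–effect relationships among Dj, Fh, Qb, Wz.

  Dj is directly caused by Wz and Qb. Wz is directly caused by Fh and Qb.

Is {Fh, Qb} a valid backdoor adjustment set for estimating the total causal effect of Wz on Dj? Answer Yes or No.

Backdoor paths from Wz to Dj (paths whose first edge points into Wz):
  P1: Wz <- Qb -> Dj
Condition 1 (no descendant of Wz in the set): holds — descendants of Wz are {Dj}; none are in {Fh, Qb}.
Condition 2 (every backdoor path blocked by {Fh, Qb}):
  P1: blocked at fork node Qb ∈ conditioning set.
{Fh, Qb} satisfies the backdoor criterion.

Yes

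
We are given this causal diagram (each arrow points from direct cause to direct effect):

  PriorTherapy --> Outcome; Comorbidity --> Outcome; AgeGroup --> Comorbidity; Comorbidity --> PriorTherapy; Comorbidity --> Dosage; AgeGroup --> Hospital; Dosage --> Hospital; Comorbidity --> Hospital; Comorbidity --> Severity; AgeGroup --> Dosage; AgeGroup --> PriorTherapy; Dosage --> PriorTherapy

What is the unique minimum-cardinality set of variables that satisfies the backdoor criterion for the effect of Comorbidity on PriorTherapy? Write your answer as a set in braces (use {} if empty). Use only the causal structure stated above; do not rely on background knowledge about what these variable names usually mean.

Variables eligible for adjustment (non-descendants of Comorbidity, excluding Comorbidity and PriorTherapy): {AgeGroup}.
Backdoor paths from Comorbidity to PriorTherapy:
  P1: Comorbidity <- AgeGroup -> Dosage -> PriorTherapy
  P2: Comorbidity <- AgeGroup -> PriorTherapy
  P3: Comorbidity <- AgeGroup -> Hospital <- Dosage -> PriorTherapy
The empty set is not sufficient: P1 (Comorbidity <- AgeGroup -> Dosage -> PriorTherapy) has no collider blocking it and no conditioned non-collider, so it is open.
Try {AgeGroup}:
  P1: blocked at fork node AgeGroup ∈ conditioning set.
  P2: blocked at fork node AgeGroup ∈ conditioning set.
  P3: blocked at fork node AgeGroup ∈ conditioning set.
{AgeGroup} contains no descendant of Comorbidity and blocks every backdoor path.
{AgeGroup} is the unique smallest valid adjustment set.

{AgeGroup}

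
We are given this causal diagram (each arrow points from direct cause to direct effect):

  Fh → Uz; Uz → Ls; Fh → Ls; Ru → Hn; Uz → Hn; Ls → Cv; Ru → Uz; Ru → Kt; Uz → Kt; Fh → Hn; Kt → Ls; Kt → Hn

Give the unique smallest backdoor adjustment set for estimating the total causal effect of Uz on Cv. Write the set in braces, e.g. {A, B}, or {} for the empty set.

{Fh, Ru}

Variables eligible for adjustment (non-descendants of Uz, excluding Uz and Cv): {Fh, Ru}.
Backdoor paths from Uz to Cv:
  P1: Uz <- Ru -> Kt -> Ls -> Cv
  P2: Uz <- Ru -> Kt -> Hn <- Fh -> Ls -> Cv
  P3: Uz <- Ru -> Hn <- Fh -> Ls -> Cv
  P4: Uz <- Ru -> Hn <- Kt -> Ls -> Cv
  P5: Uz <- Fh -> Ls -> Cv
  P6: Uz <- Fh -> Hn <- Ru -> Kt -> Ls -> Cv
  P7: Uz <- Fh -> Hn <- Kt -> Ls -> Cv
The empty set is not sufficient: P1 (Uz <- Ru -> Kt -> Ls -> Cv) has no collider blocking it and no conditioned non-collider, so it is open.
Try {Fh, Ru}:
  P1: blocked at fork node Ru ∈ conditioning set.
  P2: blocked at fork node Ru ∈ conditioning set.
  P3: blocked at fork node Ru ∈ conditioning set.
  P4: blocked at fork node Ru ∈ conditioning set.
  P5: blocked at fork node Fh ∈ conditioning set.
  P6: blocked at fork node Fh ∈ conditioning set.
  P7: blocked at fork node Fh ∈ conditioning set.
{Fh, Ru} contains no descendant of Uz and blocks every backdoor path.
Every element of {Fh, Ru} is needed (dropping Fh leaves P5 open; dropping Ru leaves P1 open), so no proper subset is valid.
Among all size-2 subsets of the eligible variables, only {Fh, Ru} blocks every backdoor path, so it is the unique smallest valid adjustment set.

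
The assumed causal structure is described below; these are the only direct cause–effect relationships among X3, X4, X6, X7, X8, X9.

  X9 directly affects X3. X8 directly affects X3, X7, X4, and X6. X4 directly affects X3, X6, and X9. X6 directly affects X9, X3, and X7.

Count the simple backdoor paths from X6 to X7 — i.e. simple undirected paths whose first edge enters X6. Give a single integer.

A backdoor path from X6 to X7 is any simple undirected path whose first edge points into X6 (i.e. leaves X6 via a parent).
Parents of X6: {X4, X8}.
Enumerating:
  P1: X6 <- X8 -> X7
  P2: X6 <- X4 <- X8 -> X7
  P3: X6 <- X4 -> X9 -> X3 <- X8 -> X7
  P4: X6 <- X4 -> X3 <- X8 -> X7
That exhausts the simple backdoor paths. Count: 4.

4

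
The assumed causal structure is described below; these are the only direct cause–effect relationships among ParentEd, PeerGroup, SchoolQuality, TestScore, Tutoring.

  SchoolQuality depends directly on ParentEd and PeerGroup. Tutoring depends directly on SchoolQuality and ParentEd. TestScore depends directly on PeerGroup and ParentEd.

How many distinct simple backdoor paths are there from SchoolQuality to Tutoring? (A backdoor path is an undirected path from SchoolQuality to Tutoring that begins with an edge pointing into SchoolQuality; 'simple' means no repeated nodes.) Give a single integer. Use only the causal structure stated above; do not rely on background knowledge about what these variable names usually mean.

2

A backdoor path from SchoolQuality to Tutoring is any simple undirected path whose first edge points into SchoolQuality (i.e. leaves SchoolQuality via a parent).
Parents of SchoolQuality: {ParentEd, PeerGroup}.
Enumerating:
  P1: SchoolQuality <- ParentEd -> Tutoring
  P2: SchoolQuality <- PeerGroup -> TestScore <- ParentEd -> Tutoring
That exhausts the simple backdoor paths. Count: 2.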